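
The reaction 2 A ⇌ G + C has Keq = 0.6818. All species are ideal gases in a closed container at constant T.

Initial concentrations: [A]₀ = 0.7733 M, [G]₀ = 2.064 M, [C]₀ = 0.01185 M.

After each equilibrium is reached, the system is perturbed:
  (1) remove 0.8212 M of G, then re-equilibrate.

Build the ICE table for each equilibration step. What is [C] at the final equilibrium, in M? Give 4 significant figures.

[C]_eq = 0.1367 M

Q₀ = 0.0409 vs Keq = 0.6818 ⇒ Q<K, forward
Step 1:
                  A         G         C
  init       0.7733     2.064   0.01185
  Δ         -0.1907   0.09533   0.09533
  eq         0.5826     2.159    0.1072
  solve Keq expr → x = 0.09533; check Q = 0.6818
Then remove 0.8212 M of G.
Step 2:
                  A         G         C
  init       0.5826     1.338    0.1072
  Δ        -0.05901    0.0295    0.0295
  eq         0.5236     1.368    0.1367
  solve Keq expr → x = 0.0295; check Q = 0.6818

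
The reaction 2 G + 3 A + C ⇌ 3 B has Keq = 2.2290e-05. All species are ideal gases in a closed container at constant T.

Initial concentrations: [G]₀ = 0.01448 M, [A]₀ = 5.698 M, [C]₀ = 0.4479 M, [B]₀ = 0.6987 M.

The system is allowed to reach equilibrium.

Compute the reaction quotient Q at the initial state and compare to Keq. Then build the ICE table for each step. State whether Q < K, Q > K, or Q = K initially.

Q₀ = 19.63; Q > K (proceeds reverse)

Q₀ = 19.63 vs Keq = 2.2290e-05 ⇒ Q>K, reverse
Step 1:
                  G         A         C         B
  I         0.01448     5.698    0.4479    0.6987
  C           0.408     0.612     0.204    -0.612
  E          0.4225      6.31    0.6519    0.0867
  solve Keq expr → x = -0.204; check Q = 2.2290e-05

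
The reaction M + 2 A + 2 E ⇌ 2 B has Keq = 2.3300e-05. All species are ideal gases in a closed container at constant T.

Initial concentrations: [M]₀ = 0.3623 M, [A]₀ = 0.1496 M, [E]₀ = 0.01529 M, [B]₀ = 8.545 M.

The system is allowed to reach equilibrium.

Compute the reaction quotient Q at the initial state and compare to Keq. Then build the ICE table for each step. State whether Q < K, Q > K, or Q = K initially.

Q₀ = 3.8519e+07 vs Keq = 2.3300e-05 ⇒ Q>K, reverse
Step 1:
                   M          A          E          B
  Initial     0.3623     0.1496    0.01529      8.545
  Change       3.953      7.905      7.905     -7.905
  Equil        4.315      8.055      7.921     0.6397
  solve Keq expr → x = -3.953; check Q = 2.3300e-05

Q₀ = 3.8519e+07; Q > K (proceeds reverse)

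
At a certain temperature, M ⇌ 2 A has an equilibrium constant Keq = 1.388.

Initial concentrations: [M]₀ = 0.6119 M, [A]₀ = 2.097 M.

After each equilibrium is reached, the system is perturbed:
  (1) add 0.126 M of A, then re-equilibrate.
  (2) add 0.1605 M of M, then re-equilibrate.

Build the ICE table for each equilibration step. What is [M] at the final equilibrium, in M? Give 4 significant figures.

Q₀ = 7.186 vs Keq = 1.388 ⇒ Q>K, reverse
Step 1:
                   M          A
  Initial     0.6119      2.097
  Change      0.4434    -0.8867
  Equil        1.055       1.21
  solve Keq expr → x = -0.4434; check Q = 1.388
Then add 0.126 M of A.
Step 2:
                   M          A
  Initial      1.055      1.336
  Change     0.04909   -0.09817
  Equil        1.104      1.238
  solve Keq expr → x = -0.04909; check Q = 1.388
Then add 0.1605 M of M.
Step 3:
                   M          A
  Initial      1.265      1.238
  Change    -0.03439    0.06878
  Equil         1.23      1.307
  solve Keq expr → x = 0.03439; check Q = 1.388

[M]_eq = 1.23 M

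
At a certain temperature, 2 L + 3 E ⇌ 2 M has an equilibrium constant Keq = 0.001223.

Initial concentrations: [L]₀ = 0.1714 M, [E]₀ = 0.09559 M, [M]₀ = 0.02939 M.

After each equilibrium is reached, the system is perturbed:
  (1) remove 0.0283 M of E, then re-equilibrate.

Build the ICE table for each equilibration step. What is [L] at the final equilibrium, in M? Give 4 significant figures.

[L]_eq = 0.2005 M

Q₀ = 33.66 vs Keq = 0.001223 ⇒ Q>K, reverse
Step 1:
                   L          E          M
  init        0.1714    0.09559    0.02939
  Δ          0.02903    0.04354   -0.02903
  eq          0.2004     0.1391 3.6374e-04
  solve Keq expr → x = -0.01451; check Q = 0.001223
Then remove 0.0283 M of E.
Step 2:
                   L          E          M
  init        0.2004     0.1108 3.6374e-04
  Δ       1.0445e-04 1.5667e-04 -1.0445e-04
  eq          0.2005      0.111 2.5930e-04
  solve Keq expr → x = -5.2224e-05; check Q = 0.001223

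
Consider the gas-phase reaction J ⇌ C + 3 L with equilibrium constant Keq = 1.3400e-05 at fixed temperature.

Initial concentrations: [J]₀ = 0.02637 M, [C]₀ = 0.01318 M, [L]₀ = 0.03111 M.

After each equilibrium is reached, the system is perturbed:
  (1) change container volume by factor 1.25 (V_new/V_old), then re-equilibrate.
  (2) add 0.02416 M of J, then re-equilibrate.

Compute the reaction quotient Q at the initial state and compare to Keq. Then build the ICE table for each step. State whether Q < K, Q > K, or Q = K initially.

Q₀ = 1.5049e-05 vs Keq = 1.3400e-05 ⇒ Q>K, reverse
Step 1:
                   J          C          L
  init       0.02637    0.01318    0.03111
  Δ       2.8461e-04 -2.8461e-04 -8.5382e-04
  eq         0.02665     0.0129    0.03026
  solve Keq expr → x = -2.8461e-04; check Q = 1.3400e-05
Then change container volume by factor 1.25 (V_new/V_old).
Step 2:
                   J          C          L
  init       0.02132    0.01032     0.0242
  Δ        -0.001387   0.001387   0.004162
  eq         0.01994     0.0117    0.02837
  solve Keq expr → x = 0.001387; check Q = 1.3400e-05
Then add 0.02416 M of J.
Step 3:
                   J          C          L
  init        0.0441     0.0117    0.02837
  Δ        -0.002039   0.002039   0.006118
  eq         0.04206    0.01374    0.03448
  solve Keq expr → x = 0.002039; check Q = 1.3400e-05

Q₀ = 1.5049e-05; Q > K (proceeds reverse)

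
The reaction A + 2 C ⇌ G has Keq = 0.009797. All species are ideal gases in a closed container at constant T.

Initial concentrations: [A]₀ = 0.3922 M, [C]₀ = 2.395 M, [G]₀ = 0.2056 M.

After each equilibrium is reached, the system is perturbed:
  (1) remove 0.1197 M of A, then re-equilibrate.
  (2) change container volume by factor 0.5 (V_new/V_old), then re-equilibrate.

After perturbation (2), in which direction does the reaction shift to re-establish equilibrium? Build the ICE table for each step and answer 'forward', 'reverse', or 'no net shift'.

Q₀ = 0.09139 vs Keq = 0.009797 ⇒ Q>K, reverse
Step 1:
                  A         C         G
  init       0.3922     2.395    0.2056
  Δ          0.1651    0.3301   -0.1651
  eq         0.5573     2.725   0.04054
  solve Keq expr → x = -0.1651; check Q = 0.009797
Then remove 0.1197 M of A.
Step 2:
                  A         C         G
  init       0.4376     2.725   0.04054
  Δ        0.007773   0.01555 -0.007773
  eq         0.4453     2.741   0.03277
  solve Keq expr → x = -0.007773; check Q = 0.009797
Then change container volume by factor 0.5 (V_new/V_old).
Step 3:
                  A         C         G
  init       0.8907     5.481   0.06554
  Δ         -0.1354   -0.2707    0.1354
  eq         0.7553     5.211    0.2009
  solve Keq expr → x = 0.1354; check Q = 0.009797

Direction: forward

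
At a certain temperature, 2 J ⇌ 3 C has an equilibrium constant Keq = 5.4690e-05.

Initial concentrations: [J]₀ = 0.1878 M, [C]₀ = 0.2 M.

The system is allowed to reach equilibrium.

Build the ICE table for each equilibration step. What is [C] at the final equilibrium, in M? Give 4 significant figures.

[C]_eq = 0.01737 M

Q₀ = 0.2268 vs Keq = 5.4690e-05 ⇒ Q>K, reverse
Step 1:
                  J         C
  I          0.1878       0.2
  C          0.1218   -0.1826
  E          0.3096   0.01737
  solve Keq expr → x = -0.06088; check Q = 5.4690e-05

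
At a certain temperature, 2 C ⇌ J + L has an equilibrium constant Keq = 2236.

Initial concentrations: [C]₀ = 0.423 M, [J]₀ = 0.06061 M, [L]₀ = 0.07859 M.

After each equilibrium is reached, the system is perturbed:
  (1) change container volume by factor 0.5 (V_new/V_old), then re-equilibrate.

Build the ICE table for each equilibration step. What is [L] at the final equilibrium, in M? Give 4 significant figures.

[L]_eq = 0.5743 M

Q₀ = 0.02662 vs Keq = 2236 ⇒ Q<K, forward
Step 1:
                  C         J         L
  I           0.423   0.06061   0.07859
  C         -0.4171    0.2086    0.2086
  E        0.005879    0.2692    0.2872
  solve Keq expr → x = 0.2086; check Q = 2236
Then change container volume by factor 0.5 (V_new/V_old).
Step 2:
                  C         J         L
  I         0.01176    0.5383    0.5743
  C               0         0         0
  E         0.01176    0.5383    0.5743
  solve Keq expr → x = 0; check Q = 2236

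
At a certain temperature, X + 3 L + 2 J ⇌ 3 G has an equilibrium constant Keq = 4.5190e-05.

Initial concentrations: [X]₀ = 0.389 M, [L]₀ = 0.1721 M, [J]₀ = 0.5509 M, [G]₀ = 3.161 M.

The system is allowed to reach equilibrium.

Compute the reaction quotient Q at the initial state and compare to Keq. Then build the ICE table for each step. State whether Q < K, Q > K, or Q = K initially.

Q₀ = 5.2485e+04 vs Keq = 4.5190e-05 ⇒ Q>K, reverse
Step 1:
                   X          L          J          G
  I            0.389     0.1721     0.5509      3.161
  C           0.9781      2.934      1.956     -2.934
  E            1.367      3.106      2.507     0.2266
  solve Keq expr → x = -0.9781; check Q = 4.5190e-05

Q₀ = 5.2485e+04; Q > K (proceeds reverse)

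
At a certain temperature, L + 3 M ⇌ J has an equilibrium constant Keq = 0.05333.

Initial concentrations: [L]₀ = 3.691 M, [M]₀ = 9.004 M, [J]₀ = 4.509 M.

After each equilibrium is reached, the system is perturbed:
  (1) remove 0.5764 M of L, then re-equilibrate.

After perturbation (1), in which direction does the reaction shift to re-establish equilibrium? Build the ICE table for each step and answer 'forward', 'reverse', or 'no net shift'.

Direction: reverse

Q₀ = 0.001674 vs Keq = 0.05333 ⇒ Q<K, forward
Step 1:
                  L         M         J
  I           3.691     9.004     4.509
  C          -1.706    -5.118     1.706
  E           1.985     3.886     6.215
  solve Keq expr → x = 1.706; check Q = 0.05333
Then remove 0.5764 M of L.
Step 2:
                  L         M         J
  I           1.409     3.886     6.215
  C          0.1118    0.3355   -0.1118
  E           1.521     4.222     6.103
  solve Keq expr → x = -0.1118; check Q = 0.05333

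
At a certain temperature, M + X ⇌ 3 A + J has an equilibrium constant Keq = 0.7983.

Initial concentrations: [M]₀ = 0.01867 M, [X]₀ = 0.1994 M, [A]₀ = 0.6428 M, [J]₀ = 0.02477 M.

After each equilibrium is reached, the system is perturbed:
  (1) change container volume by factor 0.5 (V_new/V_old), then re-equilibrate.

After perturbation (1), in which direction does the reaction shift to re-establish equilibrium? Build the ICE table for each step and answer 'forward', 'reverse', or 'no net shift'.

Q₀ = 1.767 vs Keq = 0.7983 ⇒ Q>K, reverse
Step 1:
                  M         X         A         J
  Initial   0.01867    0.1994    0.6428   0.02477
  Change   0.007087  0.007087  -0.02126 -0.007087
  Equil     0.02576    0.2065    0.6215   0.01768
  solve Keq expr → x = -0.007087; check Q = 0.7983
Then change container volume by factor 0.5 (V_new/V_old).
Step 2:
                  M         X         A         J
  Initial   0.05151     0.413     1.243   0.03537
  Change    0.02032   0.02032  -0.06097  -0.02032
  Equil     0.07184    0.4333     1.182   0.01504
  solve Keq expr → x = -0.02032; check Q = 0.7983

Direction: reverse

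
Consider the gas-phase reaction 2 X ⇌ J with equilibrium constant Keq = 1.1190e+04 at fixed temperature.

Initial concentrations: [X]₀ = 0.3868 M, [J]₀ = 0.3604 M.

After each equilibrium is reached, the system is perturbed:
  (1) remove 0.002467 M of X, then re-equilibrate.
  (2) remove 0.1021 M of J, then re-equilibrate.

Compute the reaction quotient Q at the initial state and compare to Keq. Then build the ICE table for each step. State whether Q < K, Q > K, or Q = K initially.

Q₀ = 2.409; Q < K (proceeds forward)

Q₀ = 2.409 vs Keq = 1.1190e+04 ⇒ Q<K, forward
Step 1:
                    X           J
  Initial      0.3868      0.3604
  Change      -0.3798      0.1899
  Equil      0.007013      0.5503
  solve Keq expr → x = 0.1899; check Q = 1.1190e+04
Then remove 0.002467 M of X.
Step 2:
                    X           J
  Initial    0.004546      0.5503
  Change     0.002459    -0.00123
  Equil      0.007005      0.5491
  solve Keq expr → x = -0.00123; check Q = 1.1190e+04
Then remove 0.1021 M of J.
Step 3:
                    X           J
  Initial    0.007005       0.447
  Change  -6.8234e-04  3.4117e-04
  Equil      0.006322      0.4473
  solve Keq expr → x = 3.4117e-04; check Q = 1.1190e+04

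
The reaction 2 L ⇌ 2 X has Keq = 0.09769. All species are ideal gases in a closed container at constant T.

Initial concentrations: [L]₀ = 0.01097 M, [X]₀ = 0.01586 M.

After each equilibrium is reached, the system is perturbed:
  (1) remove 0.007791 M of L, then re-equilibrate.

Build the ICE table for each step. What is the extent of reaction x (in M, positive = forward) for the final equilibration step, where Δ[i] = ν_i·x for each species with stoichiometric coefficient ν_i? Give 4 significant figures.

Q₀ = 2.09 vs Keq = 0.09769 ⇒ Q>K, reverse
Step 1:
                    L           X
  I           0.01097     0.01586
  C          0.009471   -0.009471
  E           0.02044    0.006389
  solve Keq expr → x = -0.004736; check Q = 0.09769
Then remove 0.007791 M of L.
Step 2:
                    L           X
  I           0.01265    0.006389
  C          0.001855   -0.001855
  E           0.01451    0.004534
  solve Keq expr → x = -9.2762e-04; check Q = 0.09769

x = -9.2762e-04 M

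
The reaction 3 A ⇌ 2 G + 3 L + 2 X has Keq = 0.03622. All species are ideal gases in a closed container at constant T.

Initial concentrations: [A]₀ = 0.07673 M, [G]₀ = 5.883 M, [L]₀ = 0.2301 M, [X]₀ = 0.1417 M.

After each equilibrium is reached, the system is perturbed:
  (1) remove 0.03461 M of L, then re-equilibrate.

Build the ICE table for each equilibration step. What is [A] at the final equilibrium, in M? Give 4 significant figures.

Q₀ = 18.74 vs Keq = 0.03622 ⇒ Q>K, reverse
Step 1:
                    A           G           L           X
  I           0.07673       5.883      0.2301      0.1417
  C            0.1124    -0.07494     -0.1124    -0.07494
  E            0.1891       5.808      0.1177     0.06676
  solve Keq expr → x = -0.03747; check Q = 0.03622
Then remove 0.03461 M of L.
Step 2:
                    A           G           L           X
  I            0.1891       5.808     0.08308     0.06676
  C          -0.01525     0.01017     0.01525     0.01017
  E            0.1739       5.818     0.09833     0.07693
  solve Keq expr → x = 0.005083; check Q = 0.03622

[A]_eq = 0.1739 M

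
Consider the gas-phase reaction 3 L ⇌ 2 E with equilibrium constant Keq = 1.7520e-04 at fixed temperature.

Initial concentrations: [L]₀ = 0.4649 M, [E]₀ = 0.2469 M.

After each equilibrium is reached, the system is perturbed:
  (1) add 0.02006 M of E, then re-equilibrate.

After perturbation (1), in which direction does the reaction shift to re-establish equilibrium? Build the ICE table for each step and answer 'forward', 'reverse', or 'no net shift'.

Q₀ = 0.6067 vs Keq = 1.7520e-04 ⇒ Q>K, reverse
Step 1:
                    L           E
  I            0.4649      0.2469
  C            0.3556     -0.2371
  E            0.8205    0.009837
  solve Keq expr → x = -0.1185; check Q = 1.7520e-04
Then add 0.02006 M of E.
Step 2:
                    L           E
  I            0.8205      0.0299
  C           0.02929    -0.01953
  E            0.8498     0.01037
  solve Keq expr → x = -0.009764; check Q = 1.7520e-04

Direction: reverse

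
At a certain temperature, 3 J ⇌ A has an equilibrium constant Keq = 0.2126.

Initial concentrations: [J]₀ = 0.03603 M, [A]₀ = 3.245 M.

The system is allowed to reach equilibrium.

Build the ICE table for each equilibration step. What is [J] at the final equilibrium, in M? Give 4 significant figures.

[J]_eq = 2.274 M

Q₀ = 6.9378e+04 vs Keq = 0.2126 ⇒ Q>K, reverse
Step 1:
                    J           A
  I           0.03603       3.245
  C             2.238     -0.7459
  E             2.274       2.499
  solve Keq expr → x = -0.7459; check Q = 0.2126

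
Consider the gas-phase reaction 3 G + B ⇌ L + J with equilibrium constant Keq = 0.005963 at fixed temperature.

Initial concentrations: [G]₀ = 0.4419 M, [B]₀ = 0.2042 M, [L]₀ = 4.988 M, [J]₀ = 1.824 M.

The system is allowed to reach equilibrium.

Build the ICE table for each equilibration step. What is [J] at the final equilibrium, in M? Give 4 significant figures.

Q₀ = 516.3 vs Keq = 0.005963 ⇒ Q>K, reverse
Step 1:
                  G         B         L         J
  I          0.4419    0.2042     4.988     1.824
  C           4.457     1.486    -1.486    -1.486
  E           4.899      1.69     3.502    0.3383
  solve Keq expr → x = -1.486; check Q = 0.005963

[J]_eq = 0.3383 M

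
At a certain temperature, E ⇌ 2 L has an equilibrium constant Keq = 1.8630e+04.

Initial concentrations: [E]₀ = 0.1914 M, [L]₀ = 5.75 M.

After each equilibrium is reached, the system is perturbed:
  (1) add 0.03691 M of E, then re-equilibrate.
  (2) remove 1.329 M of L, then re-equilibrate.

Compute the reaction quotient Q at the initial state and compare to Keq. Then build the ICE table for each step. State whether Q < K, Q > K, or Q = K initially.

Q₀ = 172.7 vs Keq = 1.8630e+04 ⇒ Q<K, forward
Step 1:
                  E         L
  I          0.1914      5.75
  C         -0.1894    0.3788
  E        0.002016     6.129
  solve Keq expr → x = 0.1894; check Q = 1.8630e+04
Then add 0.03691 M of E.
Step 2:
                  E         L
  I         0.03893     6.129
  C        -0.03686   0.07372
  E        0.002065     6.202
  solve Keq expr → x = 0.03686; check Q = 1.8630e+04
Then remove 1.329 M of L.
Step 3:
                  E         L
  I        0.002065     4.873
  C       -7.8930e-04  0.001579
  E        0.001276     4.875
  solve Keq expr → x = 7.8930e-04; check Q = 1.8630e+04

Q₀ = 172.7; Q < K (proceeds forward)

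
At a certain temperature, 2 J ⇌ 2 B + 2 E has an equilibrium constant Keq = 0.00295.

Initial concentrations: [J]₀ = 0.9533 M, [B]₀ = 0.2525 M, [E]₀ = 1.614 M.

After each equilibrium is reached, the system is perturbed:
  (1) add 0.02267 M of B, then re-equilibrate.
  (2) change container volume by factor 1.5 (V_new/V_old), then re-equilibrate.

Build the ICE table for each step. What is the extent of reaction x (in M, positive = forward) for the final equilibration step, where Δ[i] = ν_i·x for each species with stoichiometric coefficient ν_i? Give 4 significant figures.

x = 0.006976 M

Q₀ = 0.1828 vs Keq = 0.00295 ⇒ Q>K, reverse
Step 1:
                   J          B          E
  I           0.9533     0.2525      1.614
  C           0.2077    -0.2077    -0.2077
  E            1.161    0.04484      1.406
  solve Keq expr → x = -0.1038; check Q = 0.00295
Then add 0.02267 M of B.
Step 2:
                   J          B          E
  I            1.161    0.06751      1.406
  C          0.02116   -0.02116   -0.02116
  E            1.182    0.04635      1.385
  solve Keq expr → x = -0.01058; check Q = 0.00295
Then change container volume by factor 1.5 (V_new/V_old).
Step 3:
                   J          B          E
  I           0.7881     0.0309     0.9235
  C         -0.01395    0.01395    0.01395
  E           0.7741    0.04485     0.9374
  solve Keq expr → x = 0.006976; check Q = 0.00295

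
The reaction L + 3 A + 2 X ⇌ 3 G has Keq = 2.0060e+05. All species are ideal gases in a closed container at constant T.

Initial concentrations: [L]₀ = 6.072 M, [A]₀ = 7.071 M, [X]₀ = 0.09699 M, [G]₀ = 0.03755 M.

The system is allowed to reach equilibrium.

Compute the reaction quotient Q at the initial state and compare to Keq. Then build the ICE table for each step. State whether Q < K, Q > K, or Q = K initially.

Q₀ = 2.6218e-06 vs Keq = 2.0060e+05 ⇒ Q<K, forward
Step 1:
                   L          A          X          G
  I            6.072      7.071    0.09699    0.03755
  C         -0.04849    -0.1455   -0.09699     0.1455
  E            6.024      6.926 3.9085e-06      0.183
  solve Keq expr → x = 0.04849; check Q = 2.0060e+05

Q₀ = 2.6218e-06; Q < K (proceeds forward)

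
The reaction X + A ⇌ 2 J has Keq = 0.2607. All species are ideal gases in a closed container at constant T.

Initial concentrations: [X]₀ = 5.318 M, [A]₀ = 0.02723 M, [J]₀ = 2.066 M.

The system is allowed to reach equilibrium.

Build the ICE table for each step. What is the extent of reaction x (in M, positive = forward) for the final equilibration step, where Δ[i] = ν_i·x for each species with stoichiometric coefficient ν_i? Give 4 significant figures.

x = -0.5591 M

Q₀ = 29.48 vs Keq = 0.2607 ⇒ Q>K, reverse
Step 1:
                    X           A           J
  Initial       5.318     0.02723       2.066
  Change       0.5591      0.5591      -1.118
  Equil         5.877      0.5863      0.9478
  solve Keq expr → x = -0.5591; check Q = 0.2607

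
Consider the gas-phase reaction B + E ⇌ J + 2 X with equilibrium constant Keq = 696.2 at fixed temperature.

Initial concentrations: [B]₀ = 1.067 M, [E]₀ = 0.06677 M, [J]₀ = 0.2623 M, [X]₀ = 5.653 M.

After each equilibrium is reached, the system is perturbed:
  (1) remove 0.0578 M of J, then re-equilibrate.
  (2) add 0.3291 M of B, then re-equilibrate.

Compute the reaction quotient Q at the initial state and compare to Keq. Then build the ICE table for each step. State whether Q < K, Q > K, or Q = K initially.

Q₀ = 117.7 vs Keq = 696.2 ⇒ Q<K, forward
Step 1:
                    B           E           J           X
  init          1.067     0.06677      0.2623       5.653
  Δ          -0.05203    -0.05203     0.05203      0.1041
  eq            1.015     0.01474      0.3143       5.757
  solve Keq expr → x = 0.05203; check Q = 696.2
Then remove 0.0578 M of J.
Step 2:
                    B           E           J           X
  init          1.015     0.01474      0.2565       5.757
  Δ          -0.00254    -0.00254     0.00254     0.00508
  eq            1.012      0.0122      0.2591       5.762
  solve Keq expr → x = 0.00254; check Q = 696.2
Then add 0.3291 M of B.
Step 3:
                    B           E           J           X
  init          1.342      0.0122      0.2591       5.762
  Δ         -0.002854   -0.002854    0.002854    0.005708
  eq            1.339    0.009349      0.2619       5.768
  solve Keq expr → x = 0.002854; check Q = 696.2

Q₀ = 117.7; Q < K (proceeds forward)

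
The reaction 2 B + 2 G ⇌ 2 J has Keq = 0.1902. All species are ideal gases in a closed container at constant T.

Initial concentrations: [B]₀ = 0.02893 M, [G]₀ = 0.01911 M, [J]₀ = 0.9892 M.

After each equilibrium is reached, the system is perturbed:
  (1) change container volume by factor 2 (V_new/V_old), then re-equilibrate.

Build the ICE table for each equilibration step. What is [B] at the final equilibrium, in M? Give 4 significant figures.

Q₀ = 3.2015e+06 vs Keq = 0.1902 ⇒ Q>K, reverse
Step 1:
                    B           G           J
  Initial     0.02893     0.01911      0.9892
  Change       0.7368      0.7368     -0.7368
  Equil        0.7657      0.7559      0.2524
  solve Keq expr → x = -0.3684; check Q = 0.1902
Then change container volume by factor 2 (V_new/V_old).
Step 2:
                    B           G           J
  Initial      0.3829      0.3779      0.1262
  Change      0.04667     0.04667    -0.04667
  Equil        0.4295      0.4246     0.07954
  solve Keq expr → x = -0.02334; check Q = 0.1902

[B]_eq = 0.4295 M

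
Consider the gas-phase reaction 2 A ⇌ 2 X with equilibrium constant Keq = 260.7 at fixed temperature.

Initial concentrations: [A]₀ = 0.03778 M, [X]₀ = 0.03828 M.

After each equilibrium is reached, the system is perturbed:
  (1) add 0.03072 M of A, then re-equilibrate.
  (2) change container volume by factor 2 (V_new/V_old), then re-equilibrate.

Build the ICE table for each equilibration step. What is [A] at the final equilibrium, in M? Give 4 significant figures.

[A]_eq = 0.003114 M

Q₀ = 1.027 vs Keq = 260.7 ⇒ Q<K, forward
Step 1:
                    A           X
  I           0.03778     0.03828
  C          -0.03334     0.03334
  E          0.004436     0.07162
  solve Keq expr → x = 0.01667; check Q = 260.7
Then add 0.03072 M of A.
Step 2:
                    A           X
  I           0.03516     0.07162
  C          -0.02893     0.02893
  E          0.006228      0.1006
  solve Keq expr → x = 0.01446; check Q = 260.7
Then change container volume by factor 2 (V_new/V_old).
Step 3:
                    A           X
  I          0.003114     0.05028
  C                 0           0
  E          0.003114     0.05028
  solve Keq expr → x = 0; check Q = 260.7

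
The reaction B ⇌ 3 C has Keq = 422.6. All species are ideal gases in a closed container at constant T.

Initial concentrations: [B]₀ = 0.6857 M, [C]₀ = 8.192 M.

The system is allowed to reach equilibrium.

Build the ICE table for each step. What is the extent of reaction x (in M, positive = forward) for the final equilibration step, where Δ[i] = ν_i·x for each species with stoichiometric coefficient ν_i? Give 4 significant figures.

Q₀ = 801.7 vs Keq = 422.6 ⇒ Q>K, reverse
Step 1:
                  B         C
  init       0.6857     8.192
  Δ          0.2682   -0.8047
  eq         0.9539     7.387
  solve Keq expr → x = -0.2682; check Q = 422.6

x = -0.2682 M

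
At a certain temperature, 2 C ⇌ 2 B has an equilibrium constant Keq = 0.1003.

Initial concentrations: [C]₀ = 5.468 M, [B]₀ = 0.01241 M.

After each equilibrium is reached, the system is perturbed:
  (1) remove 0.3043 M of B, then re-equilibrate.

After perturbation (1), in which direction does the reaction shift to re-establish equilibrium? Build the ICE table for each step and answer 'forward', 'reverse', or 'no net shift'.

Direction: forward

Q₀ = 5.1509e-06 vs Keq = 0.1003 ⇒ Q<K, forward
Step 1:
                    C           B
  Initial       5.468     0.01241
  Change       -1.306       1.306
  Equil         4.162       1.318
  solve Keq expr → x = 0.6529; check Q = 0.1003
Then remove 0.3043 M of B.
Step 2:
                    C           B
  Initial       4.162       1.014
  Change      -0.2311      0.2311
  Equil         3.931       1.245
  solve Keq expr → x = 0.1156; check Q = 0.1003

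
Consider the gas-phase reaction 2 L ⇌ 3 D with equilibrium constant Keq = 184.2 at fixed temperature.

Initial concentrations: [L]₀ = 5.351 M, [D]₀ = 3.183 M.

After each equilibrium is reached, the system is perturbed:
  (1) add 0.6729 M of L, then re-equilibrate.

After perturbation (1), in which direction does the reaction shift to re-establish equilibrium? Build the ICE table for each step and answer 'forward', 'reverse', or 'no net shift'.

Direction: forward

Q₀ = 1.126 vs Keq = 184.2 ⇒ Q<K, forward
Step 1:
                  L         D
  Initial     5.351     3.183
  Change     -3.531     5.297
  Equil        1.82      8.48
  solve Keq expr → x = 1.766; check Q = 184.2
Then add 0.6729 M of L.
Step 2:
                  L         D
  Initial     2.492      8.48
  Change    -0.4509    0.6764
  Equil       2.042     9.157
  solve Keq expr → x = 0.2255; check Q = 184.2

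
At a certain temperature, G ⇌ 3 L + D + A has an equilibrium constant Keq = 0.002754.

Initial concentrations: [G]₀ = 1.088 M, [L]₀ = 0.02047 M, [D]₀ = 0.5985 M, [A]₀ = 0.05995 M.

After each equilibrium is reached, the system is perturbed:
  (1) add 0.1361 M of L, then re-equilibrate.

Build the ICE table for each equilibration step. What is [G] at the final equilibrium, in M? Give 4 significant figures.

Q₀ = 2.8286e-07 vs Keq = 0.002754 ⇒ Q<K, forward
Step 1:
                    G           L           D           A
  init          1.088     0.02047      0.5985     0.05995
  Δ          -0.09208      0.2762     0.09208     0.09208
  eq           0.9959      0.2967      0.6906       0.152
  solve Keq expr → x = 0.09208; check Q = 0.002754
Then add 0.1361 M of L.
Step 2:
                    G           L           D           A
  init         0.9959      0.4328      0.6906       0.152
  Δ           0.03372     -0.1011    -0.03372    -0.03372
  eq             1.03      0.3317      0.6569      0.1183
  solve Keq expr → x = -0.03372; check Q = 0.002754

[G]_eq = 1.03 M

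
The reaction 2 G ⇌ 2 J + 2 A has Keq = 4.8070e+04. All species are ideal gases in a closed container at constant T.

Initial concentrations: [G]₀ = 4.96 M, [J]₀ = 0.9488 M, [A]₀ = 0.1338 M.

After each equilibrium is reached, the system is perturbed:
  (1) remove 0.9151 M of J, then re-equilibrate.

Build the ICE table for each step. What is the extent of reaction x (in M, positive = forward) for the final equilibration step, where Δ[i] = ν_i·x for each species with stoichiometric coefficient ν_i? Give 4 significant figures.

x = 0.009912 M

Q₀ = 6.5509e-04 vs Keq = 4.8070e+04 ⇒ Q<K, forward
Step 1:
                    G           J           A
  Initial        4.96      0.9488      0.1338
  Change       -4.829       4.829       4.829
  Equil        0.1308       5.778       4.963
  solve Keq expr → x = 2.415; check Q = 4.8070e+04
Then remove 0.9151 M of J.
Step 2:
                    G           J           A
  Initial      0.1308       4.863       4.963
  Change     -0.01982     0.01982     0.01982
  Equil         0.111       4.883       4.983
  solve Keq expr → x = 0.009912; check Q = 4.8070e+04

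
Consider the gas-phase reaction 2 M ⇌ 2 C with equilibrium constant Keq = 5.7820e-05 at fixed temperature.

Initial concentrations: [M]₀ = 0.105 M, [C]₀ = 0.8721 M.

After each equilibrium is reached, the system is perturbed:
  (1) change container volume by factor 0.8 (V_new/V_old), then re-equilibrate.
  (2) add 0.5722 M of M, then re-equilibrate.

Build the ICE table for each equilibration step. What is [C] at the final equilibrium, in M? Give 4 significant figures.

Q₀ = 68.98 vs Keq = 5.7820e-05 ⇒ Q>K, reverse
Step 1:
                    M           C
  I             0.105      0.8721
  C            0.8647     -0.8647
  E            0.9697    0.007374
  solve Keq expr → x = -0.4324; check Q = 5.7820e-05
Then change container volume by factor 0.8 (V_new/V_old).
Step 2:
                    M           C
  I             1.212    0.009217
  C                 0           0
  E             1.212    0.009217
  solve Keq expr → x = 0; check Q = 5.7820e-05
Then add 0.5722 M of M.
Step 3:
                    M           C
  I             1.784    0.009217
  C         -0.004318    0.004318
  E              1.78     0.01354
  solve Keq expr → x = 0.002159; check Q = 5.7820e-05

[C]_eq = 0.01354 M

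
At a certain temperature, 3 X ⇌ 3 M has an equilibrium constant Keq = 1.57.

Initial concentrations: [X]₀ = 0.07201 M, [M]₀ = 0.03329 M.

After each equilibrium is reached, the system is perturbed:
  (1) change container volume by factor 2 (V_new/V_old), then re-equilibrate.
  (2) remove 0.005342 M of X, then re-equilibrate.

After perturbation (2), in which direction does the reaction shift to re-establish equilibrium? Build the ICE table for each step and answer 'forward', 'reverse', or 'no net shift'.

Direction: reverse

Q₀ = 0.0988 vs Keq = 1.57 ⇒ Q<K, forward
Step 1:
                   X          M
  Initial    0.07201    0.03329
  Change    -0.02331    0.02331
  Equil       0.0487     0.0566
  solve Keq expr → x = 0.00777; check Q = 1.57
Then change container volume by factor 2 (V_new/V_old).
Step 2:
                   X          M
  Initial    0.02435     0.0283
  Change           0          0
  Equil      0.02435     0.0283
  solve Keq expr → x = 0; check Q = 1.57
Then remove 0.005342 M of X.
Step 3:
                   X          M
  Initial    0.01901     0.0283
  Change    0.002871  -0.002871
  Equil      0.02188    0.02543
  solve Keq expr → x = -9.5714e-04; check Q = 1.57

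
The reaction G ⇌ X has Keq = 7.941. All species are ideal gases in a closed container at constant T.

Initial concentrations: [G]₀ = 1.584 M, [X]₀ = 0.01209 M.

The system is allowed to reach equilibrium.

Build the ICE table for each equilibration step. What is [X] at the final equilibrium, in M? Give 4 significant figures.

Q₀ = 0.007633 vs Keq = 7.941 ⇒ Q<K, forward
Step 1:
                    G           X
  init          1.584     0.01209
  Δ            -1.405       1.405
  eq           0.1785       1.418
  solve Keq expr → x = 1.405; check Q = 7.941

[X]_eq = 1.418 M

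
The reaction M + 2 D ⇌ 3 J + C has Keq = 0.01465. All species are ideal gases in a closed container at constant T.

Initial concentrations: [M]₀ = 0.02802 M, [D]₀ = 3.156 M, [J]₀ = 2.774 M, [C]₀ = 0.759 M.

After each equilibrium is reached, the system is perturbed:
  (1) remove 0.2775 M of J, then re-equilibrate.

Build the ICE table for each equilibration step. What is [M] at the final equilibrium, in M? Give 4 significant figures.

[M]_eq = 0.5673 M

Q₀ = 58.05 vs Keq = 0.01465 ⇒ Q>K, reverse
Step 1:
                   M          D          J          C
  Initial    0.02802      3.156      2.774      0.759
  Change      0.5903      1.181     -1.771    -0.5903
  Equil       0.6183      4.337      1.003     0.1687
  solve Keq expr → x = -0.5903; check Q = 0.01465
Then remove 0.2775 M of J.
Step 2:
                   M          D          J          C
  Initial     0.6183      4.337     0.7257     0.1687
  Change    -0.05098     -0.102      0.153    0.05098
  Equil       0.5673      4.235     0.8786     0.2197
  solve Keq expr → x = 0.05098; check Q = 0.01465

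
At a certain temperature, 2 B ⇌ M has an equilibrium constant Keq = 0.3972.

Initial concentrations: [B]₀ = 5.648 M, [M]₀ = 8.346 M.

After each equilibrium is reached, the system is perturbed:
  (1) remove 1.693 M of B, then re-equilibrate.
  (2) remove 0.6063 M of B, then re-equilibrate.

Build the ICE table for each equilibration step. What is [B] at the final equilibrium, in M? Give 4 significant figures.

Q₀ = 0.2616 vs Keq = 0.3972 ⇒ Q<K, forward
Step 1:
                  B         M
  Initial     5.648     8.346
  Change    -0.9372    0.4686
  Equil       4.711     8.815
  solve Keq expr → x = 0.4686; check Q = 0.3972
Then remove 1.693 M of B.
Step 2:
                  B         M
  Initial     3.018     8.815
  Change       1.49   -0.7448
  Equil       4.507      8.07
  solve Keq expr → x = -0.7448; check Q = 0.3972
Then remove 0.6063 M of B.
Step 3:
                  B         M
  Initial     3.901      8.07
  Change     0.5315   -0.2657
  Equil       4.433     7.804
  solve Keq expr → x = -0.2657; check Q = 0.3972

[B]_eq = 4.433 M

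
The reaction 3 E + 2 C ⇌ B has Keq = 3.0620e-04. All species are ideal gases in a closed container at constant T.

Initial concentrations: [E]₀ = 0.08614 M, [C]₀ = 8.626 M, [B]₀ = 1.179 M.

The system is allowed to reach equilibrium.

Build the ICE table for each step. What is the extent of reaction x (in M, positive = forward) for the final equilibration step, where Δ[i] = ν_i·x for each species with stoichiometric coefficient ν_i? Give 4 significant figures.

Q₀ = 24.79 vs Keq = 3.0620e-04 ⇒ Q>K, reverse
Step 1:
                    E           C           B
  I           0.08614       8.626       1.179
  C             2.282       1.521     -0.7605
  E             2.368       10.15      0.4185
  solve Keq expr → x = -0.7605; check Q = 3.0620e-04

x = -0.7605 M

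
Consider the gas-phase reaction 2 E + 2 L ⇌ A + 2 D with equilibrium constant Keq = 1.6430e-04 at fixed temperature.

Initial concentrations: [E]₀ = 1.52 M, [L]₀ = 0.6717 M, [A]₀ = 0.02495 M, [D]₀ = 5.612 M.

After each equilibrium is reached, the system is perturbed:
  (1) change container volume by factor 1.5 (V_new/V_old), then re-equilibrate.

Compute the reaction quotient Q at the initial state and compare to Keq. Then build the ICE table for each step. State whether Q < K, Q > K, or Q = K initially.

Q₀ = 0.7538; Q > K (proceeds reverse)

Q₀ = 0.7538 vs Keq = 1.6430e-04 ⇒ Q>K, reverse
Step 1:
                   E          L          A          D
  Initial       1.52     0.6717    0.02495      5.612
  Change     0.04989    0.04989   -0.02494   -0.04989
  Equil         1.57     0.7216 6.8151e-06      5.562
  solve Keq expr → x = -0.02494; check Q = 1.6430e-04
Then change container volume by factor 1.5 (V_new/V_old).
Step 2:
                   E          L          A          D
  Initial      1.047     0.4811 4.5434e-06      3.708
  Change  3.0288e-06 3.0288e-06 -1.5144e-06 -3.0288e-06
  Equil        1.047     0.4811 3.0290e-06      3.708
  solve Keq expr → x = -1.5144e-06; check Q = 1.6430e-04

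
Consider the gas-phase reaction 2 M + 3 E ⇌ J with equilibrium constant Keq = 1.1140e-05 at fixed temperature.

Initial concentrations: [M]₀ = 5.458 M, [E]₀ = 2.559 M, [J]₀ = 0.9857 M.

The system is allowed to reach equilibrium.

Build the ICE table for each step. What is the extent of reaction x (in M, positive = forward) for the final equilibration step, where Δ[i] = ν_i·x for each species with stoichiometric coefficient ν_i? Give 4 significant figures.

Q₀ = 0.001975 vs Keq = 1.1140e-05 ⇒ Q>K, reverse
Step 1:
                  M         E         J
  I           5.458     2.559    0.9857
  C           1.801     2.701   -0.9003
  E           7.259      5.26   0.08541
  solve Keq expr → x = -0.9003; check Q = 1.1140e-05

x = -0.9003 M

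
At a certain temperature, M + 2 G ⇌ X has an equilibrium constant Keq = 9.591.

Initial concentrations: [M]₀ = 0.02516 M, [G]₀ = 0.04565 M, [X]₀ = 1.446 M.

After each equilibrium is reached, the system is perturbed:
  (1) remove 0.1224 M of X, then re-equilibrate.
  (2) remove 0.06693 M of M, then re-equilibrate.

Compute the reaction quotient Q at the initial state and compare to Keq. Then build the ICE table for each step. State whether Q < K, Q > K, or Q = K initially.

Q₀ = 2.7579e+04; Q > K (proceeds reverse)

Q₀ = 2.7579e+04 vs Keq = 9.591 ⇒ Q>K, reverse
Step 1:
                  M         G         X
  Initial   0.02516   0.04565     1.446
  Change     0.2878    0.5756   -0.2878
  Equil      0.3129    0.6212     1.158
  solve Keq expr → x = -0.2878; check Q = 9.591
Then remove 0.1224 M of X.
Step 2:
                  M         G         X
  Initial    0.3129    0.6212     1.036
  Change   -0.01038  -0.02076   0.01038
  Equil      0.3026    0.6004     1.046
  solve Keq expr → x = 0.01038; check Q = 9.591
Then remove 0.06693 M of M.
Step 3:
                  M         G         X
  Initial    0.2356    0.6004     1.046
  Change    0.02183   0.04365  -0.02183
  Equil      0.2575    0.6441     1.024
  solve Keq expr → x = -0.02183; check Q = 9.591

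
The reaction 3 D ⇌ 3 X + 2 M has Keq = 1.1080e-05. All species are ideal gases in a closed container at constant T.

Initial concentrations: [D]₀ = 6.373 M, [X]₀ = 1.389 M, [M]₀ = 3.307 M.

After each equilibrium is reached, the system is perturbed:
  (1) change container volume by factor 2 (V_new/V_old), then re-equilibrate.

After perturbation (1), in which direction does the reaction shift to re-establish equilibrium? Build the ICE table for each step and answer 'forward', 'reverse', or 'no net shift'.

Q₀ = 0.1132 vs Keq = 1.1080e-05 ⇒ Q>K, reverse
Step 1:
                  D         X         M
  I           6.373     1.389     3.307
  C           1.295    -1.295   -0.8632
  E           7.668   0.09422     2.444
  solve Keq expr → x = -0.4316; check Q = 1.1080e-05
Then change container volume by factor 2 (V_new/V_old).
Step 2:
                  D         X         M
  I           3.834   0.04711     1.222
  C        -0.02645   0.02645   0.01763
  E           3.807   0.07356      1.24
  solve Keq expr → x = 0.008817; check Q = 1.1080e-05

Direction: forward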